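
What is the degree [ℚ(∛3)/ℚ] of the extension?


∛3 has minimal polynomial x³ - 3 (irreducible over ℚ since 3 is not a perfect cube)

[ℚ(∛3)/ℚ] = 3


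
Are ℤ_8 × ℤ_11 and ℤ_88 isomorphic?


Comparing ℤ_8 × ℤ_11 and ℤ_88:
gcd(8,11) = 1, so ℤ_8 × ℤ_11 ≅ ℤ_88 (CRT)

Yes, ℤ_8 × ℤ_11 ≅ ℤ_88


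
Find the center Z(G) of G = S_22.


Z(G) = {g ∈ G | gx = xg for all x ∈ G}
S_n is non-abelian for n ≥ 3; Z(S_22) is trivial

Z(S_22) = {e}


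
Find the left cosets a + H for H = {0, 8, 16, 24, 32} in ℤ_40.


H = {0, 8, 16, 24, 32}, |H| = 5
Number of cosets = |G|/|H| = 40/5 = 8
0 + H = {0, 8, 16, 24, 32}
1 + H = {1, 9, 17, 25, 33}
2 + H = {2, 10, 18, 26, 34}
3 + H = {3, 11, 19, 27, 35}
4 + H = {4, 12, 20, 28, 36}
5 + H = {5, 13, 21, 29, 37}
6 + H = {6, 14, 22, 30, 38}
7 + H = {7, 15, 23, 31, 39}

Cosets: 0+H={0,8,16,24,32}; 1+H={1,9,17,25,33}; 2+H={2,10,18,26,34}; 3+H={3,11,19,27,35}; 4+H={4,12,20,28,36}; 5+H={5,13,21,29,37}; 6+H={6,14,22,30,38}; 7+H={7,15,23,31,39}


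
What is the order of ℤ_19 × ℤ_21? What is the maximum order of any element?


|ℤ_19 × ℤ_21| = 19 × 21 = 399
Max element order = lcm(19,21) = 399
Cyclic? Yes (gcd=1)

|ℤ_19×ℤ_21| = 399, max element order = 399


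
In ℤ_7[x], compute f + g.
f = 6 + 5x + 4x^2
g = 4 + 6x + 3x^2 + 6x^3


Add coefficients mod 7:
x^0: 6 + 4 = 3 (mod 7)
x^1: 5 + 6 = 4 (mod 7)
x^2: 4 + 3 = 0 (mod 7)
x^3: 0 + 6 = 6 (mod 7)
Result: 3 + 4x + 6x^3

f + g = 3 + 4x + 6x^3


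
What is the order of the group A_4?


|A_n| = n!/2 (even permutations)
|A_4| = 4!/2 = 24/2 = 12

|A_4| = 12


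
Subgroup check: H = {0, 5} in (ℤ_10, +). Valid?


Subgroup test for H = {0, 5} in (ℤ_10, +):
(1) 0 ∈ H? Yes
(2) Closure: for all a,b ∈ H, (a+b) mod 10 ∈ H? Yes
(3) Inverses: for all a ∈ H, -a mod 10 ∈ H? Yes

Yes, H is a subgroup of ℤ_10


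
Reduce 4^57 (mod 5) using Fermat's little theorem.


Fermat's little theorem: if p is prime and gcd(a,p)=1, then a^(p-1) ≡ 1 (mod p)
p = 5 is prime, gcd(4,5) = 1
Reduce exponent: 57 mod 4 = 1
So 4^57 ≡ 4^1 (mod 5)
4^1 mod 5 = 4

4^57 ≡ 4 (mod 5)


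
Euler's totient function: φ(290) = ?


Factor n: 290 = 2 × 5 × 29
φ(n) = n · ∏(1 - 1/p) over distinct primes p | n
φ(290) = 290 · (1 - 1/2) · (1 - 1/5) · (1 - 1/29) = 112

φ(290) = 112


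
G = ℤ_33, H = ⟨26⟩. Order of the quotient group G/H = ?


|⟨26⟩| = n / gcd(26, 33) = 33 / 1 = 33
H is normal (ℤ_33 is abelian).
|G/H| = |G| / |H| = 33 / 33 = 1

|G/H| = 1


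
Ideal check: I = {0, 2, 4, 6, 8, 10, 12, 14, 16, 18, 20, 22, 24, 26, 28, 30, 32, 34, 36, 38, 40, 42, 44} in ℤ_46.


Check ideal conditions for I = {0, 2, 4, 6, 8, 10, 12, 14, 16, 18, 20, 22, 24, 26, 28, 30, 32, 34, 36, 38, 40, 42, 44} in ℤ_46:
(1) I is an additive subgroup? Yes
(2) For r ∈ ℤ_46 and a ∈ I: r·a ∈ I? Yes

Yes, I is an ideal of ℤ_46


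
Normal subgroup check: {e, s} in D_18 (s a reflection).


H = {e, s} in D_18 (s a reflection)
r·s·r⁻¹ = sr⁻² ≠ s for n ≥ 3, so {e, s} is not closed under conjugation

No, not a normal subgroup


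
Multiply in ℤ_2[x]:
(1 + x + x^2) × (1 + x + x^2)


Expand and collect like terms; reduce coefficients mod 2:
x^0: 1·1 = 1 ≡ 1 (mod 2)
x^1: 1·1 + 1·1 = 2 ≡ 0 (mod 2)
x^2: 1·1 + 1·1 + 1·1 = 3 ≡ 1 (mod 2)
x^3: 1·1 + 1·1 = 2 ≡ 0 (mod 2)
x^4: 1·1 = 1 ≡ 1 (mod 2)
Result: 1 + x^2 + x^4

f · g = 1 + x^2 + x^4


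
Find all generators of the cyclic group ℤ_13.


g generates ℤ_n iff gcd(g,n) = 1
Checking each g ∈ {1,...,12}:
gcd(1,13) = 1
gcd(2,13) = 1
gcd(3,13) = 1
gcd(4,13) = 1
gcd(5,13) = 1
gcd(6,13) = 1
gcd(7,13) = 1
gcd(8,13) = 1
gcd(9,13) = 1
gcd(10,13) = 1
gcd(11,13) = 1
gcd(12,13) = 1
Generators: {1, 2, 3, 4, 5, 6, 7, 8, 9, 10, 11, 12}
Number of generators = φ(13) = 12

Generators of ℤ_13 = {1, 2, 3, 4, 5, 6, 7, 8, 9, 10, 11, 12}


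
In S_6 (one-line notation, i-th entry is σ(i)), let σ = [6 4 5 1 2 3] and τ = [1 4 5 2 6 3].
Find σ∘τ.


σ∘τ: apply τ first, then σ
1 →τ 1 →σ 6
2 →τ 4 →σ 1
3 →τ 5 →σ 2
4 →τ 2 →σ 4
5 →τ 6 →σ 3
6 →τ 3 →σ 5

σ∘τ = [6 1 2 4 3 5]


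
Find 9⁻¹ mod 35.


Use the extended Euclidean algorithm to write 1 = 9·s + 35·t; then s mod 35 is the inverse.
Euclidean algorithm:
  9 = 0·35 + 9
  35 = 3·9 + 8
  9 = 1·8 + 1
  8 = 8·1 + 0
gcd(9,35) = 1
Back-substitution gives: 9·(4) + 35·(-1) = 1
So 9⁻¹ ≡ 4 ≡ 4 (mod 35)
Check: 9 × 4 = 36 ≡ 1 (mod 35) ✓

9⁻¹ ≡ 4 (mod 35)


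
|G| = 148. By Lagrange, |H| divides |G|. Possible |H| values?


Lagrange's theorem: |H| divides |G|
|G| = 148
Divisors of 148: 1, 2, 4, 37, 74, 148

Possible subgroup orders: {1, 2, 4, 37, 74, 148}


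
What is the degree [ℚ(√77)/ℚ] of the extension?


√77 has minimal polynomial x² - 77 (irreducible over ℚ since 77 is squarefree)

[ℚ(√77)/ℚ] = 2


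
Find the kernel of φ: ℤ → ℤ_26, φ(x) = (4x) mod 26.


Kernel = preimage of identity
ker(φ) = {x ∈ ℤ : 4x ≡ 0 (mod 26)}. gcd(4,26) = 2, so 4x ≡ 0 (mod 26) ⟺ x ≡ 0 (mod 26/2 = 13). Hence ker(φ) = 13ℤ

ker(φ) = 13ℤ


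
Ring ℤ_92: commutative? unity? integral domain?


ℤ_92 is a commutative ring with unity 1; 92 = 2×46 is composite, so 2·46 ≡ 0 gives zero divisors (not an integral domain)
Commutative: Yes
Integral domain: No
Has unity: Yes

ℤ_92: Commutative=Yes, Unity=Yes


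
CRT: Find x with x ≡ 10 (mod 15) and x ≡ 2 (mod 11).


m₁ = 15, m₂ = 11, gcd = 1, so CRT applies. M = m₁·m₂ = 165
Let M₁ = M/m₁ = 11, M₂ = M/m₂ = 15
Find y₁ ≡ M₁⁻¹ (mod m₁): 11⁻¹ ≡ 11 (mod 15)
Find y₂ ≡ M₂⁻¹ (mod m₂): 15⁻¹ ≡ 3 (mod 11)
x = a₁·M₁·y₁ + a₂·M₂·y₂ = 10·11·11 + 2·15·3 = 1300
Reduce mod 165: x ≡ 145
Check: 145 mod 15 = 10 ✓, 145 mod 11 = 2 ✓

x ≡ 145 (mod 165)


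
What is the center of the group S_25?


Z(G) = {g ∈ G | gx = xg for all x ∈ G}
S_n is non-abelian for n ≥ 3; Z(S_25) is trivial

Z(S_25) = {e}


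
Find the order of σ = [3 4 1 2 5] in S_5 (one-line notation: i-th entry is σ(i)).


Cycle decomposition: (1 3) (2 4)
Cycle lengths: 2, 2
Order = lcm(2, 2) = 2

ord(σ) = 2


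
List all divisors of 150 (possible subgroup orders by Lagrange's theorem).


Lagrange's theorem: |H| divides |G|
|G| = 150
Divisors of 150: 1, 2, 3, 5, 6, 10, 15, 25, 30, 50, 75, 150

Possible subgroup orders: {1, 2, 3, 5, 6, 10, 15, 25, 30, 50, 75, 150}


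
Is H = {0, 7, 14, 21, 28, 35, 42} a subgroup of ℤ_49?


Subgroup test for H = {0, 7, 14, 21, 28, 35, 42} in (ℤ_49, +):
(1) 0 ∈ H? Yes
(2) Closure: for all a,b ∈ H, (a+b) mod 49 ∈ H? Yes
(3) Inverses: for all a ∈ H, -a mod 49 ∈ H? Yes

Yes, H is a subgroup of ℤ_49


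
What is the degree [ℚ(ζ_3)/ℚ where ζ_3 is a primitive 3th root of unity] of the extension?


[ℚ(ζ_n):ℚ] = deg Φ_n(x) = φ(n). Here φ(3) = 2

[ℚ(ζ_3)/ℚ where ζ_3 is a primitive 3th root of unity] = 2


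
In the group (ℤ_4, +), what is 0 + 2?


Operation: addition mod 4
0 + 2 = (a + b) mod 4 with a = 0, b = 2

0 + 2 = 2


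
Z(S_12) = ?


Z(G) = {g ∈ G | gx = xg for all x ∈ G}
S_n is non-abelian for n ≥ 3; Z(S_12) is trivial

Z(S_12) = {e}


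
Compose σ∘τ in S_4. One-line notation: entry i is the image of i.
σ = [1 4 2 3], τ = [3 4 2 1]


σ∘τ: apply τ first, then σ
1 →τ 3 →σ 2
2 →τ 4 →σ 3
3 →τ 2 →σ 4
4 →τ 1 →σ 1

σ∘τ = [2 3 4 1]


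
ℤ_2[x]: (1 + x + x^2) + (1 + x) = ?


Add coefficients mod 2:
x^0: 1 + 1 = 0 (mod 2)
x^1: 1 + 1 = 0 (mod 2)
x^2: 1 + 0 = 1 (mod 2)
Result: x^2

f + g = x^2


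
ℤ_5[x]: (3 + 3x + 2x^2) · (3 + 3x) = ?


Expand and collect like terms; reduce coefficients mod 5:
x^0: 3·3 = 9 ≡ 4 (mod 5)
x^1: 3·3 + 3·3 = 18 ≡ 3 (mod 5)
x^2: 3·3 + 2·3 = 15 ≡ 0 (mod 5)
x^3: 2·3 = 6 ≡ 1 (mod 5)
Result: 4 + 3x + x^3

f · g = 4 + 3x + x^3


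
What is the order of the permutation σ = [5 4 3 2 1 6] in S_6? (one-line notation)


Cycle decomposition: (1 5) (2 4)
Cycle lengths: 2, 2
Order = lcm(2, 2) = 2

ord(σ) = 2


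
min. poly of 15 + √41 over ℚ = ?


Let α = 15 + √41. Then α - 15 = √41, so (α - 15)² = 41, giving α² - 30α + 184 = 0. Degree 2 and α ∉ ℚ, so this is the minimal polynomial.

Minimal polynomial: x² - 30x + 184


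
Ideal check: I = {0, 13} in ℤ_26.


Check ideal conditions for I = {0, 13} in ℤ_26:
(1) I is an additive subgroup? Yes
(2) For r ∈ ℤ_26 and a ∈ I: r·a ∈ I? Yes

Yes, I is an ideal of ℤ_26


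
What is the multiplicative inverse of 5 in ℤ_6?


Use the extended Euclidean algorithm to write 1 = 5·s + 6·t; then s mod 6 is the inverse.
Euclidean algorithm:
  5 = 0·6 + 5
  6 = 1·5 + 1
  5 = 5·1 + 0
gcd(5,6) = 1
Back-substitution gives: 5·(-1) + 6·(1) = 1
So 5⁻¹ ≡ -1 ≡ 5 (mod 6)
Check: 5 × 5 = 25 ≡ 1 (mod 6) ✓

5⁻¹ ≡ 5 (mod 6)


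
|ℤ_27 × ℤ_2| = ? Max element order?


|ℤ_27 × ℤ_2| = 27 × 2 = 54
Max element order = lcm(27,2) = 54
Cyclic? Yes (gcd=1)

|ℤ_27×ℤ_2| = 54, max element order = 54


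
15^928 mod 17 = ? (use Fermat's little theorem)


Fermat's little theorem: if p is prime and gcd(a,p)=1, then a^(p-1) ≡ 1 (mod p)
p = 17 is prime, gcd(15,17) = 1
Reduce exponent: 928 mod 16 = 0
So 15^928 ≡ 15^0 (mod 17)
15^0 = 1

15^928 ≡ 1 (mod 17)


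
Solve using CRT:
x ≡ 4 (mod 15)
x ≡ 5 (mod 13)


m₁ = 15, m₂ = 13, gcd = 1, so CRT applies. M = m₁·m₂ = 195
Let M₁ = M/m₁ = 13, M₂ = M/m₂ = 15
Find y₁ ≡ M₁⁻¹ (mod m₁): 13⁻¹ ≡ 7 (mod 15)
Find y₂ ≡ M₂⁻¹ (mod m₂): 15⁻¹ ≡ 7 (mod 13)
x = a₁·M₁·y₁ + a₂·M₂·y₂ = 4·13·7 + 5·15·7 = 889
Reduce mod 195: x ≡ 109
Check: 109 mod 15 = 4 ✓, 109 mod 13 = 5 ✓

x ≡ 109 (mod 195)


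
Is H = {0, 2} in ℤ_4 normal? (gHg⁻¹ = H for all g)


H = {0, 2} in ℤ_4
ℤ_4 is abelian; every subgroup of an abelian group is normal

Yes, normal subgroup


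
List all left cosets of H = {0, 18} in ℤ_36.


H = {0, 18}, |H| = 2
Number of cosets = |G|/|H| = 36/2 = 18
0 + H = {0, 18}
1 + H = {1, 19}
2 + H = {2, 20}
3 + H = {3, 21}
4 + H = {4, 22}
5 + H = {5, 23}
6 + H = {6, 24}
7 + H = {7, 25}
8 + H = {8, 26}
9 + H = {9, 27}
10 + H = {10, 28}
11 + H = {11, 29}
12 + H = {12, 30}
13 + H = {13, 31}
14 + H = {14, 32}
15 + H = {15, 33}
16 + H = {16, 34}
17 + H = {17, 35}

Cosets: 0+H={0,18}; 1+H={1,19}; 2+H={2,20}; 3+H={3,21}; 4+H={4,22}; 5+H={5,23}; 6+H={6,24}; 7+H={7,25}; 8+H={8,26}; 9+H={9,27}; 10+H={10,28}; 11+H={11,29}; 12+H={12,30}; 13+H={13,31}; 14+H={14,32}; 15+H={15,33}; 16+H={16,34}; 17+H={17,35}


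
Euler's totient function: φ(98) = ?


Factor n: 98 = 2 × 7^2
φ(n) = n · ∏(1 - 1/p) over distinct primes p | n
φ(98) = 98 · (1 - 1/2) · (1 - 1/7) = 42

φ(98) = 42


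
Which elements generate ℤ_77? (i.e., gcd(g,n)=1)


g generates ℤ_n iff gcd(g,n) = 1
Prime factors of 77: 7, 11
Generators are g ∈ {1,...,76} not divisible by any of these primes.
Generators: {1, 2, 3, 4, 5, 6, 8, 9, 10, 12, 13, 15, 16, 17, 18, 19, 20, 23, 24, 25, 26, 27, 29, 30, 31, 32, 34, 36, 37, 38, 39, 40, 41, 43, 45, 46, 47, 48, 50, 51, 52, 53, 54, 57, 58, 59, 60, 61, 62, 64, 65, 67, 68, 69, 71, 72, 73, 74, 75, 76}
Number of generators = φ(77) = 60

Generators of ℤ_77 = {1, 2, 3, 4, 5, 6, 8, 9, 10, 12, 13, 15, 16, 17, 18, 19, 20, 23, 24, 25, 26, 27, 29, 30, 31, 32, 34, 36, 37, 38, 39, 40, 41, 43, 45, 46, 47, 48, 50, 51, 52, 53, 54, 57, 58, 59, 60, 61, 62, 64, 65, 67, 68, 69, 71, 72, 73, 74, 75, 76}


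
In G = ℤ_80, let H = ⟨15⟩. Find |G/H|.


|⟨15⟩| = n / gcd(15, 80) = 80 / 5 = 16
H is normal (ℤ_80 is abelian).
|G/H| = |G| / |H| = 80 / 16 = 5

|G/H| = 5


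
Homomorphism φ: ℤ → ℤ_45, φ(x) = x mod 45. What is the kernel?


Kernel = preimage of identity
ker(φ) = {x ∈ ℤ : x ≡ 0 (mod 45)} = 45ℤ = {0, ±45, ±90, ...}

ker(φ) = 45ℤ


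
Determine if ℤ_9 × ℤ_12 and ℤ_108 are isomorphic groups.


Comparing ℤ_9 × ℤ_12 and ℤ_108:
gcd(9,12) = 3 ≠ 1. Max element order in ℤ_9×ℤ_12 is lcm(9,12) = 36 < 108, so it has no element of order 108

No, ℤ_9 × ℤ_12 ≇ ℤ_108


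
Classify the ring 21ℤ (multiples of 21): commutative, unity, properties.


21ℤ is a commutative ring under +,× but has no multiplicative identity (1 ∉ 21ℤ); it has no zero divisors, but without unity it is not an integral domain
Commutative: Yes
Integral domain: No
Has unity: No

21ℤ (multiples of 21): Commutative=Yes, Unity=No


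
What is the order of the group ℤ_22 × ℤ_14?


|A × B| = |A| · |B|
|ℤ_22 × ℤ_14| = 22 × 14 = 308

|ℤ_22 × ℤ_14| = 308


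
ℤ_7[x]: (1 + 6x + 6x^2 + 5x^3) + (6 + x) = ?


Add coefficients mod 7:
x^0: 1 + 6 = 0 (mod 7)
x^1: 6 + 1 = 0 (mod 7)
x^2: 6 + 0 = 6 (mod 7)
x^3: 5 + 0 = 5 (mod 7)
Result: 6x^2 + 5x^3

f + g = 6x^2 + 5x^3


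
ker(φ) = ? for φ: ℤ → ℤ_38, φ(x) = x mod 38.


Kernel = preimage of identity
ker(φ) = {x ∈ ℤ : x ≡ 0 (mod 38)} = 38ℤ = {0, ±38, ±76, ...}

ker(φ) = 38ℤ


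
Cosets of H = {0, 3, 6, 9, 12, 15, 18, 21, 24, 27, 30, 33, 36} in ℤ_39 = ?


H = {0, 3, 6, 9, 12, 15, 18, 21, 24, 27, 30, 33, 36}, |H| = 13
Number of cosets = |G|/|H| = 39/13 = 3
0 + H = {0, 3, 6, 9, 12, 15, 18, 21, 24, 27, 30, 33, 36}
1 + H = {1, 4, 7, 10, 13, 16, 19, 22, 25, 28, 31, 34, 37}
2 + H = {2, 5, 8, 11, 14, 17, 20, 23, 26, 29, 32, 35, 38}

Cosets: 0+H={0,3,6,9,12,15,18,21,24,27,30,33,36}; 1+H={1,4,7,10,13,16,19,22,25,28,31,34,37}; 2+H={2,5,8,11,14,17,20,23,26,29,32,35,38}


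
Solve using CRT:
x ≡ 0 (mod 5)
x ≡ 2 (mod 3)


m₁ = 5, m₂ = 3, gcd = 1, so CRT applies. M = m₁·m₂ = 15
Let M₁ = M/m₁ = 3, M₂ = M/m₂ = 5
Find y₁ ≡ M₁⁻¹ (mod m₁): 3⁻¹ ≡ 2 (mod 5)
Find y₂ ≡ M₂⁻¹ (mod m₂): 5⁻¹ ≡ 2 (mod 3)
x = a₁·M₁·y₁ + a₂·M₂·y₂ = 0·3·2 + 2·5·2 = 20
Reduce mod 15: x ≡ 5
Check: 5 mod 5 = 0 ✓, 5 mod 3 = 2 ✓

x ≡ 5 (mod 15)


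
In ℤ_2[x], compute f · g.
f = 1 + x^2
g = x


Expand and collect like terms; reduce coefficients mod 2:
x^0: 1·0 = 0 ≡ 0 (mod 2)
x^1: 1·1 + 0·0 = 1 ≡ 1 (mod 2)
x^2: 0·1 + 1·0 = 0 ≡ 0 (mod 2)
x^3: 1·1 = 1 ≡ 1 (mod 2)
Result: x + x^3

f · g = x + x^3


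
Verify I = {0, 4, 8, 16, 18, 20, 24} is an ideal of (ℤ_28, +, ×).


Check ideal conditions for I = {0, 4, 8, 16, 18, 20, 24} in ℤ_28:
(1) I is an additive subgroup? No
(2) For r ∈ ℤ_28 and a ∈ I: r·a ∈ I? No  [counterexample: r=2, a=20, r·a mod 28 = 12 ∉ I]

No, I is not an ideal of ℤ_28


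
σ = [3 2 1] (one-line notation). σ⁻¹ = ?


To find σ⁻¹, swap domain and range:
σ(1) = 3 → σ⁻¹(3) = 1
σ(2) = 2 → σ⁻¹(2) = 2
σ(3) = 1 → σ⁻¹(1) = 3

σ⁻¹ = [3 2 1]


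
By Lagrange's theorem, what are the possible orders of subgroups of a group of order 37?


Lagrange's theorem: |H| divides |G|
|G| = 37
Divisors of 37: 1, 37

Possible subgroup orders: {1, 37}


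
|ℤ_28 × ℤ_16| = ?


|A × B| = |A| · |B|
|ℤ_28 × ℤ_16| = 28 × 16 = 448

|ℤ_28 × ℤ_16| = 448


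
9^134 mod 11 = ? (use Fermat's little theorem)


Fermat's little theorem: if p is prime and gcd(a,p)=1, then a^(p-1) ≡ 1 (mod p)
p = 11 is prime, gcd(9,11) = 1
Reduce exponent: 134 mod 10 = 4
So 9^134 ≡ 9^4 (mod 11)
9^4 mod 11 = 5

9^134 ≡ 5 (mod 11)


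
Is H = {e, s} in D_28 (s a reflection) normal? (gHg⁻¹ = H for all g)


H = {e, s} in D_28 (s a reflection)
r·s·r⁻¹ = sr⁻² ≠ s for n ≥ 3, so {e, s} is not closed under conjugation

No, not a normal subgroup


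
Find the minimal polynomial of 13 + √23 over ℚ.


Let α = 13 + √23. Then α - 13 = √23, so (α - 13)² = 23, giving α² - 26α + 146 = 0. Degree 2 and α ∉ ℚ, so this is the minimal polynomial.

Minimal polynomial: x² - 26x + 146


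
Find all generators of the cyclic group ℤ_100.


g generates ℤ_n iff gcd(g,n) = 1
Prime factors of 100: 2, 5
Generators are g ∈ {1,...,99} not divisible by any of these primes.
Generators: {1, 3, 7, 9, 11, 13, 17, 19, 21, 23, 27, 29, 31, 33, 37, 39, 41, 43, 47, 49, 51, 53, 57, 59, 61, 63, 67, 69, 71, 73, 77, 79, 81, 83, 87, 89, 91, 93, 97, 99}
Number of generators = φ(100) = 40

Generators of ℤ_100 = {1, 3, 7, 9, 11, 13, 17, 19, 21, 23, 27, 29, 31, 33, 37, 39, 41, 43, 47, 49, 51, 53, 57, 59, 61, 63, 67, 69, 71, 73, 77, 79, 81, 83, 87, 89, 91, 93, 97, 99}


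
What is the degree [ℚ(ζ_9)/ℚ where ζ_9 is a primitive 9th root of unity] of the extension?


[ℚ(ζ_n):ℚ] = deg Φ_n(x) = φ(n). Here φ(9) = 6

[ℚ(ζ_9)/ℚ where ζ_9 is a primitive 9th root of unity] = 6


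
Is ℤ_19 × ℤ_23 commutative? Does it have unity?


Direct product ring; commutative with unity (1,1); but (1,0)·(0,1) = (0,0) gives zero divisors, so not an integral domain
Commutative: Yes
Integral domain: No
Has unity: Yes

ℤ_19 × ℤ_23: Commutative=Yes, Unity=Yes


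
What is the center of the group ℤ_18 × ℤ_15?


Z(G) = {g ∈ G | gx = xg for all x ∈ G}
Direct product of abelian groups is abelian, so Z(G) = G

Z(ℤ_18 × ℤ_15) = ℤ_18 × ℤ_15


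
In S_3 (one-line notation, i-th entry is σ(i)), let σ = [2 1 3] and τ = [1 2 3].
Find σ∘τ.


σ∘τ: apply τ first, then σ
1 →τ 1 →σ 2
2 →τ 2 →σ 1
3 →τ 3 →σ 3

σ∘τ = [2 1 3]


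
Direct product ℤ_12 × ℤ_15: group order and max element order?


|ℤ_12 × ℤ_15| = 12 × 15 = 180
Max element order = lcm(12,15) = 60
Cyclic? No (gcd=3)

|ℤ_12×ℤ_15| = 180, max element order = 60


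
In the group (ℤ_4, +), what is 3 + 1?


Operation: addition mod 4
3 + 1 = (a + b) mod 4 with a = 3, b = 1

3 + 1 = 0


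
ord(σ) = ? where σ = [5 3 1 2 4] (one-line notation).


Cycle decomposition: (1 5 4 2 3)
Cycle lengths: 5
Order = lcm(5) = 5

ord(σ) = 5


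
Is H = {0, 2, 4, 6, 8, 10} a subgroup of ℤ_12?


Subgroup test for H = {0, 2, 4, 6, 8, 10} in (ℤ_12, +):
(1) 0 ∈ H? Yes
(2) Closure: for all a,b ∈ H, (a+b) mod 12 ∈ H? Yes
(3) Inverses: for all a ∈ H, -a mod 12 ∈ H? Yes

Yes, H is a subgroup of ℤ_12


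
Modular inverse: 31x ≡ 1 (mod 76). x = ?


Use the extended Euclidean algorithm to write 1 = 31·s + 76·t; then s mod 76 is the inverse.
Euclidean algorithm:
  31 = 0·76 + 31
  76 = 2·31 + 14
  31 = 2·14 + 3
  14 = 4·3 + 2
  3 = 1·2 + 1
  2 = 2·1 + 0
gcd(31,76) = 1
Back-substitution gives: 31·(27) + 76·(-11) = 1
So 31⁻¹ ≡ 27 ≡ 27 (mod 76)
Check: 31 × 27 = 837 ≡ 1 (mod 76) ✓

31⁻¹ ≡ 27 (mod 76)


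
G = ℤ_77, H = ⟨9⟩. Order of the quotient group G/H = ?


|⟨9⟩| = n / gcd(9, 77) = 77 / 1 = 77
H is normal (ℤ_77 is abelian).
|G/H| = |G| / |H| = 77 / 77 = 1

|G/H| = 1


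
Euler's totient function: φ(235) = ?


Factor n: 235 = 5 × 47
φ(n) = n · ∏(1 - 1/p) over distinct primes p | n
φ(235) = 235 · (1 - 1/5) · (1 - 1/47) = 184

φ(235) = 184


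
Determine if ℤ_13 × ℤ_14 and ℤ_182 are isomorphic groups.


Comparing ℤ_13 × ℤ_14 and ℤ_182:
gcd(13,14) = 1, so ℤ_13 × ℤ_14 ≅ ℤ_182 (CRT)

Yes, ℤ_13 × ℤ_14 ≅ ℤ_182


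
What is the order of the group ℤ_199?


ℤ_n has n elements.

|ℤ_199| = 199


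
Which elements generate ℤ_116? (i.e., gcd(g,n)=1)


g generates ℤ_n iff gcd(g,n) = 1
Prime factors of 116: 2, 29
Generators are g ∈ {1,...,115} not divisible by any of these primes.
Generators: {1, 3, 5, 7, 9, 11, 13, 15, 17, 19, 21, 23, 25, 27, 31, 33, 35, 37, 39, 41, 43, 45, 47, 49, 51, 53, 55, 57, 59, 61, 63, 65, 67, 69, 71, 73, 75, 77, 79, 81, 83, 85, 89, 91, 93, 95, 97, 99, 101, 103, 105, 107, 109, 111, 113, 115}
Number of generators = φ(116) = 56

Generators of ℤ_116 = {1, 3, 5, 7, 9, 11, 13, 15, 17, 19, 21, 23, 25, 27, 31, 33, 35, 37, 39, 41, 43, 45, 47, 49, 51, 53, 55, 57, 59, 61, 63, 65, 67, 69, 71, 73, 75, 77, 79, 81, 83, 85, 89, 91, 93, 95, 97, 99, 101, 103, 105, 107, 109, 111, 113, 115}


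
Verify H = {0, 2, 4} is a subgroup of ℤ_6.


Subgroup test for H = {0, 2, 4} in (ℤ_6, +):
(1) 0 ∈ H? Yes
(2) Closure: for all a,b ∈ H, (a+b) mod 6 ∈ H? Yes
(3) Inverses: for all a ∈ H, -a mod 6 ∈ H? Yes

Yes, H is a subgroup of ℤ_6


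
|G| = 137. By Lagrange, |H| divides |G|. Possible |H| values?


Lagrange's theorem: |H| divides |G|
|G| = 137
Divisors of 137: 1, 137

Possible subgroup orders: {1, 137}


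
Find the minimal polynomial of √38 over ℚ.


√38 satisfies x² - 38 = 0, irreducible over ℚ since 38 is squarefree

Minimal polynomial: x² - 38


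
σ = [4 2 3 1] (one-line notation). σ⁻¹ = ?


To find σ⁻¹, swap domain and range:
σ(1) = 4 → σ⁻¹(4) = 1
σ(2) = 2 → σ⁻¹(2) = 2
σ(3) = 3 → σ⁻¹(3) = 3
σ(4) = 1 → σ⁻¹(1) = 4

σ⁻¹ = [4 2 3 1]


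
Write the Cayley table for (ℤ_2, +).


Elements: {0, 1}
Operation: addition mod 2
Entry (a, b) = (a + b) mod 2

Cayley table:
  | 0 | 1
0 | 0 | 1
1 | 1 | 0


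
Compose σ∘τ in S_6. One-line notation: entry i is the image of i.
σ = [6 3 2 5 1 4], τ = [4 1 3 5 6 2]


σ∘τ: apply τ first, then σ
1 →τ 4 →σ 5
2 →τ 1 →σ 6
3 →τ 3 →σ 2
4 →τ 5 →σ 1
5 →τ 6 →σ 4
6 →τ 2 →σ 3

σ∘τ = [5 6 2 1 4 3]


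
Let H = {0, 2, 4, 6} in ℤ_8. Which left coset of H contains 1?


1 + H = {1 + h (mod 8) : h ∈ H}
1+0=1, 1+2=3, 1+4=5, 1+6=7

1 + H = {1, 3, 5, 7}


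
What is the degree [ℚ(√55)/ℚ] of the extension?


√55 has minimal polynomial x² - 55 (irreducible over ℚ since 55 is squarefree)

[ℚ(√55)/ℚ] = 2


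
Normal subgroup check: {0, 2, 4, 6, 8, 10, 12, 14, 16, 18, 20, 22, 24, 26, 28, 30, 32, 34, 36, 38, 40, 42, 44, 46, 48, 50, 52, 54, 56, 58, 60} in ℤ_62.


H = {0, 2, 4, 6, 8, 10, 12, 14, 16, 18, 20, 22, 24, 26, 28, 30, 32, 34, 36, 38, 40, 42, 44, 46, 48, 50, 52, 54, 56, 58, 60} in ℤ_62
ℤ_62 is abelian; every subgroup of an abelian group is normal

Yes, normal subgroup


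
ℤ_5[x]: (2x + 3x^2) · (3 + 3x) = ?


Expand and collect like terms; reduce coefficients mod 5:
x^0: 0·3 = 0 ≡ 0 (mod 5)
x^1: 0·3 + 2·3 = 6 ≡ 1 (mod 5)
x^2: 2·3 + 3·3 = 15 ≡ 0 (mod 5)
x^3: 3·3 = 9 ≡ 4 (mod 5)
Result: x + 4x^3

f · g = x + 4x^3


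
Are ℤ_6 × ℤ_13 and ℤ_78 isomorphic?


Comparing ℤ_6 × ℤ_13 and ℤ_78:
gcd(6,13) = 1, so ℤ_6 × ℤ_13 ≅ ℤ_78 (CRT)

Yes, ℤ_6 × ℤ_13 ≅ ℤ_78


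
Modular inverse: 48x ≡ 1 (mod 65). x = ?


Use the extended Euclidean algorithm to write 1 = 48·s + 65·t; then s mod 65 is the inverse.
Euclidean algorithm:
  48 = 0·65 + 48
  65 = 1·48 + 17
  48 = 2·17 + 14
  17 = 1·14 + 3
  14 = 4·3 + 2
  3 = 1·2 + 1
  2 = 2·1 + 0
gcd(48,65) = 1
Back-substitution gives: 48·(-23) + 65·(17) = 1
So 48⁻¹ ≡ -23 ≡ 42 (mod 65)
Check: 48 × 42 = 2016 ≡ 1 (mod 65) ✓

48⁻¹ ≡ 42 (mod 65)


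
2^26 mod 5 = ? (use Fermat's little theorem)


Fermat's little theorem: if p is prime and gcd(a,p)=1, then a^(p-1) ≡ 1 (mod p)
p = 5 is prime, gcd(2,5) = 1
Reduce exponent: 26 mod 4 = 2
So 2^26 ≡ 2^2 (mod 5)
2^2 mod 5 = 4

2^26 ≡ 4 (mod 5)


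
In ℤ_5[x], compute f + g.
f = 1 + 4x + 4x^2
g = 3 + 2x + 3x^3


Add coefficients mod 5:
x^0: 1 + 3 = 4 (mod 5)
x^1: 4 + 2 = 1 (mod 5)
x^2: 4 + 0 = 4 (mod 5)
x^3: 0 + 3 = 3 (mod 5)
Result: 4 + x + 4x^2 + 3x^3

f + g = 4 + x + 4x^2 + 3x^3


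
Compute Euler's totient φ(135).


Factor n: 135 = 3^3 × 5
φ(n) = n · ∏(1 - 1/p) over distinct primes p | n
φ(135) = 135 · (1 - 1/3) · (1 - 1/5) = 72

φ(135) = 72


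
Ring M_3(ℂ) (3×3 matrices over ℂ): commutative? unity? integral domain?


Matrix multiplication is non-commutative for n ≥ 2; the identity matrix I is the unity; singular matrices give zero divisors, so not an integral domain
Commutative: No
Integral domain: No
Has unity: Yes

M_3(ℂ) (3×3 matrices over ℂ): Commutative=No, Unity=Yes


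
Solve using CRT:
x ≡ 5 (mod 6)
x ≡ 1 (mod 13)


m₁ = 6, m₂ = 13, gcd = 1, so CRT applies. M = m₁·m₂ = 78
Let M₁ = M/m₁ = 13, M₂ = M/m₂ = 6
Find y₁ ≡ M₁⁻¹ (mod m₁): 13⁻¹ ≡ 1 (mod 6)
Find y₂ ≡ M₂⁻¹ (mod m₂): 6⁻¹ ≡ 11 (mod 13)
x = a₁·M₁·y₁ + a₂·M₂·y₂ = 5·13·1 + 1·6·11 = 131
Reduce mod 78: x ≡ 53
Check: 53 mod 6 = 5 ✓, 53 mod 13 = 1 ✓

x ≡ 53 (mod 78)


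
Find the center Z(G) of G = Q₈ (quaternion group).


Z(G) = {g ∈ G | gx = xg for all x ∈ G}
In Q₈ = {±1, ±i, ±j, ±k}, only ±1 commute with every element

Z(Q₈ (quaternion group)) = {1, -1}


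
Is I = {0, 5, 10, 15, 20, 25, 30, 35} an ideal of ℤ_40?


Check ideal conditions for I = {0, 5, 10, 15, 20, 25, 30, 35} in ℤ_40:
(1) I is an additive subgroup? Yes
(2) For r ∈ ℤ_40 and a ∈ I: r·a ∈ I? Yes

Yes, I is an ideal of ℤ_40


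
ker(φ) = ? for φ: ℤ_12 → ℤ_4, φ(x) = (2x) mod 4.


Kernel = preimage of identity
ker(φ) = {x ∈ ℤ_12 : 2x ≡ 0 (mod 4)}. Since 4 | 12, φ is well-defined. The kernel is the cyclic subgroup ⟨2⟩ of ℤ_12 (order 6), i.e. {0, 2, 4, 6, 8, 10}

ker(φ) = {0, 2, 4, 6, 8, 10}


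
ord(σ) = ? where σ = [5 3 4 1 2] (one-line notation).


Cycle decomposition: (1 5 2 3 4)
Cycle lengths: 5
Order = lcm(5) = 5

ord(σ) = 5


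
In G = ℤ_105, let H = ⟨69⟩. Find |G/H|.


|⟨69⟩| = n / gcd(69, 105) = 105 / 3 = 35
H is normal (ℤ_105 is abelian).
|G/H| = |G| / |H| = 105 / 35 = 3

|G/H| = 3


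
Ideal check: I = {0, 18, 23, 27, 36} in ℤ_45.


Check ideal conditions for I = {0, 18, 23, 27, 36} in ℤ_45:
(1) I is an additive subgroup? No
(2) For r ∈ ℤ_45 and a ∈ I: r·a ∈ I? No  [counterexample: r=2, a=23, r·a mod 45 = 1 ∉ I]

No, I is not an ideal of ℤ_45


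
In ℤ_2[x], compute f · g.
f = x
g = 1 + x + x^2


Expand and collect like terms; reduce coefficients mod 2:
x^0: 0·1 = 0 ≡ 0 (mod 2)
x^1: 0·1 + 1·1 = 1 ≡ 1 (mod 2)
x^2: 0·1 + 1·1 = 1 ≡ 1 (mod 2)
x^3: 1·1 = 1 ≡ 1 (mod 2)
Result: x + x^2 + x^3

f · g = x + x^2 + x^3


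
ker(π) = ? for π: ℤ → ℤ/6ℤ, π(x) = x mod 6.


Kernel = preimage of identity
ker(π) = multiples of 6 = 6ℤ

ker(π) = 6ℤ


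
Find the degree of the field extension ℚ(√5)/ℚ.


√5 has minimal polynomial x² - 5 (irreducible over ℚ since 5 is squarefree)

[ℚ(√5)/ℚ] = 2


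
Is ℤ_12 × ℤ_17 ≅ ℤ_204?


Comparing ℤ_12 × ℤ_17 and ℤ_204:
gcd(12,17) = 1, so ℤ_12 × ℤ_17 ≅ ℤ_204 (CRT)

Yes, ℤ_12 × ℤ_17 ≅ ℤ_204


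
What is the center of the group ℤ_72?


Z(G) = {g ∈ G | gx = xg for all x ∈ G}
ℤ_72 is abelian, so Z(G) = G

Z(ℤ_72) = ℤ_72


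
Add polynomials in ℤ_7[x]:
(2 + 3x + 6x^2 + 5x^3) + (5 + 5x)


Add coefficients mod 7:
x^0: 2 + 5 = 0 (mod 7)
x^1: 3 + 5 = 1 (mod 7)
x^2: 6 + 0 = 6 (mod 7)
x^3: 5 + 0 = 5 (mod 7)
Result: x + 6x^2 + 5x^3

f + g = x + 6x^2 + 5x^3


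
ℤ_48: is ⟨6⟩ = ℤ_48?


g generates ℤ_n iff gcd(g, n) = 1
gcd(6, 48) = 6
Since gcd = 6 ≠ 1, ⟨6⟩ has order 8 < 48, so 6 is not a generator.

No, 6 does not generate ℤ_48


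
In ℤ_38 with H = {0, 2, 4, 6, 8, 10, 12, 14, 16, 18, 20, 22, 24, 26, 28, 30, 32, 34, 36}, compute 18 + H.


18 + H = {18 + h (mod 38) : h ∈ H}
18+0=18, 18+2=20, 18+4=22, 18+6=24, 18+8=26, 18+10=28, 18+12=30, 18+14=32, 18+16=34, 18+18=36, 18+20=0, 18+22=2, 18+24=4, 18+26=6, 18+28=8, 18+30=10, 18+32=12, 18+34=14, 18+36=16
18 + H = {0, 2, 4, 6, 8, 10, 12, 14, 16, 18, 20, 22, 24, 26, 28, 30, 32, 34, 36} = 0 + H

18 + H = {0, 2, 4, 6, 8, 10, 12, 14, 16, 18, 20, 22, 24, 26, 28, 30, 32, 34, 36}


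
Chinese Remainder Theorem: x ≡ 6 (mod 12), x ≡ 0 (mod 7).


m₁ = 12, m₂ = 7, gcd = 1, so CRT applies. M = m₁·m₂ = 84
Let M₁ = M/m₁ = 7, M₂ = M/m₂ = 12
Find y₁ ≡ M₁⁻¹ (mod m₁): 7⁻¹ ≡ 7 (mod 12)
Find y₂ ≡ M₂⁻¹ (mod m₂): 12⁻¹ ≡ 3 (mod 7)
x = a₁·M₁·y₁ + a₂·M₂·y₂ = 6·7·7 + 0·12·3 = 294
Reduce mod 84: x ≡ 42
Check: 42 mod 12 = 6 ✓, 42 mod 7 = 0 ✓

x ≡ 42 (mod 84)


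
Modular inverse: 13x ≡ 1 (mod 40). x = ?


Use the extended Euclidean algorithm to write 1 = 13·s + 40·t; then s mod 40 is the inverse.
Euclidean algorithm:
  13 = 0·40 + 13
  40 = 3·13 + 1
  13 = 13·1 + 0
gcd(13,40) = 1
Back-substitution gives: 13·(-3) + 40·(1) = 1
So 13⁻¹ ≡ -3 ≡ 37 (mod 40)
Check: 13 × 37 = 481 ≡ 1 (mod 40) ✓

13⁻¹ ≡ 37 (mod 40)


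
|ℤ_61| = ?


ℤ_n has n elements.

|ℤ_61| = 61


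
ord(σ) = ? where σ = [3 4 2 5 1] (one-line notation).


Cycle decomposition: (1 3 2 4 5)
Cycle lengths: 5
Order = lcm(5) = 5

ord(σ) = 5


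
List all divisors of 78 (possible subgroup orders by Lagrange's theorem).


Lagrange's theorem: |H| divides |G|
|G| = 78
Divisors of 78: 1, 2, 3, 6, 13, 26, 39, 78

Possible subgroup orders: {1, 2, 3, 6, 13, 26, 39, 78}


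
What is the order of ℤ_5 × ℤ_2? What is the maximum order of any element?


|ℤ_5 × ℤ_2| = 5 × 2 = 10
Max element order = lcm(5,2) = 10
Cyclic? Yes (gcd=1)

|ℤ_5×ℤ_2| = 10, max element order = 10


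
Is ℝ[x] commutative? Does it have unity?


Polynomial ring over ℝ (an integral domain) is a commutative integral domain with unity 1
Commutative: Yes
Integral domain: Yes
Has unity: Yes

ℝ[x]: Commutative=Yes, Unity=Yes


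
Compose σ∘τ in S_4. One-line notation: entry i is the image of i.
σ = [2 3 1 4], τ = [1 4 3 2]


σ∘τ: apply τ first, then σ
1 →τ 1 →σ 2
2 →τ 4 →σ 4
3 →τ 3 →σ 1
4 →τ 2 →σ 3

σ∘τ = [2 4 1 3]


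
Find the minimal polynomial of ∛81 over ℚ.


∛81 satisfies x³ - 81 = 0, irreducible over ℚ (no rational root; 81 is not a perfect cube)

Minimal polynomial: x³ - 81


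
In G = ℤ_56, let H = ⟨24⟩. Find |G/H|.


|⟨24⟩| = n / gcd(24, 56) = 56 / 8 = 7
H is normal (ℤ_56 is abelian).
|G/H| = |G| / |H| = 56 / 7 = 8

|G/H| = 8


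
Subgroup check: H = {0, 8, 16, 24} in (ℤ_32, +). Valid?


Subgroup test for H = {0, 8, 16, 24} in (ℤ_32, +):
(1) 0 ∈ H? Yes
(2) Closure: for all a,b ∈ H, (a+b) mod 32 ∈ H? Yes
(3) Inverses: for all a ∈ H, -a mod 32 ∈ H? Yes

Yes, H is a subgroup of ℤ_32


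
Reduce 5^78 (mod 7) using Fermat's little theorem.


Fermat's little theorem: if p is prime and gcd(a,p)=1, then a^(p-1) ≡ 1 (mod p)
p = 7 is prime, gcd(5,7) = 1
Reduce exponent: 78 mod 6 = 0
So 5^78 ≡ 5^0 (mod 7)
5^0 = 1

5^78 ≡ 1 (mod 7)


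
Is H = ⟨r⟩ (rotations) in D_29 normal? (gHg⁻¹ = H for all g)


H = ⟨r⟩ (rotations) in D_29
The rotation subgroup ⟨r⟩ has index 2 in D_29, so it is normal

Yes, normal subgroup


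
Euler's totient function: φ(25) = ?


φ(n) = count of k ∈ {1,...,n} with gcd(k,n)=1
Coprimes to 25: {1, 2, 3, 4, 6, 7, 8, 9, 11, 12, 13, 14, 16, 17, 18, 19, 21, 22, 23, 24}
Count: 20

φ(25) = 20


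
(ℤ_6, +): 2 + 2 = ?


Operation: addition mod 6
2 + 2 = (a + b) mod 6 with a = 2, b = 2

2 + 2 = 4


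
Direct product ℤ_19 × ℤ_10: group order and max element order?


|ℤ_19 × ℤ_10| = 19 × 10 = 190
Max element order = lcm(19,10) = 190
Cyclic? Yes (gcd=1)

|ℤ_19×ℤ_10| = 190, max element order = 190


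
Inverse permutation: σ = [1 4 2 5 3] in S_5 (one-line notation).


To find σ⁻¹, swap domain and range:
σ(1) = 1 → σ⁻¹(1) = 1
σ(2) = 4 → σ⁻¹(4) = 2
σ(3) = 2 → σ⁻¹(2) = 3
σ(4) = 5 → σ⁻¹(5) = 4
σ(5) = 3 → σ⁻¹(3) = 5

σ⁻¹ = [1 3 5 2 4]


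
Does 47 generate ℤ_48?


g generates ℤ_n iff gcd(g, n) = 1
gcd(47, 48) = 1
Since gcd = 1, 47 is a generator.

Yes, 47 generates ℤ_48


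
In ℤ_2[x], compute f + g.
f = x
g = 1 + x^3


Add coefficients mod 2:
x^0: 0 + 1 = 1 (mod 2)
x^1: 1 + 0 = 1 (mod 2)
x^2: 0 + 0 = 0 (mod 2)
x^3: 0 + 1 = 1 (mod 2)
Result: 1 + x + x^3

f + g = 1 + x + x^3


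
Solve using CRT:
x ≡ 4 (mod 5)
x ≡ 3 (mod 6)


m₁ = 5, m₂ = 6, gcd = 1, so CRT applies. M = m₁·m₂ = 30
Let M₁ = M/m₁ = 6, M₂ = M/m₂ = 5
Find y₁ ≡ M₁⁻¹ (mod m₁): 6⁻¹ ≡ 1 (mod 5)
Find y₂ ≡ M₂⁻¹ (mod m₂): 5⁻¹ ≡ 5 (mod 6)
x = a₁·M₁·y₁ + a₂·M₂·y₂ = 4·6·1 + 3·5·5 = 99
Reduce mod 30: x ≡ 9
Check: 9 mod 5 = 4 ✓, 9 mod 6 = 3 ✓

x ≡ 9 (mod 30)


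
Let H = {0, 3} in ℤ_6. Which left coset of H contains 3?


3 + H = {3 + h (mod 6) : h ∈ H}
3+0=3, 3+3=0
3 + H = {0, 3} = 0 + H

3 + H = {0, 3}


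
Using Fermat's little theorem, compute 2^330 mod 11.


Fermat's little theorem: if p is prime and gcd(a,p)=1, then a^(p-1) ≡ 1 (mod p)
p = 11 is prime, gcd(2,11) = 1
Reduce exponent: 330 mod 10 = 0
So 2^330 ≡ 2^0 (mod 11)
2^0 = 1

2^330 ≡ 1 (mod 11)


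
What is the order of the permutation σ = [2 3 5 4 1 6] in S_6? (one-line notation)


Cycle decomposition: (1 2 3 5)
Cycle lengths: 4
Order = lcm(4) = 4

ord(σ) = 4


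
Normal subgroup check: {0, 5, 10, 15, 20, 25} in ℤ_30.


H = {0, 5, 10, 15, 20, 25} in ℤ_30
ℤ_30 is abelian; every subgroup of an abelian group is normal

Yes, normal subgroup


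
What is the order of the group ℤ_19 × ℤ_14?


|A × B| = |A| · |B|
|ℤ_19 × ℤ_14| = 19 × 14 = 266

|ℤ_19 × ℤ_14| = 266


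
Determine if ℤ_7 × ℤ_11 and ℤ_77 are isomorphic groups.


Comparing ℤ_7 × ℤ_11 and ℤ_77:
gcd(7,11) = 1, so ℤ_7 × ℤ_11 ≅ ℤ_77 (CRT)

Yes, ℤ_7 × ℤ_11 ≅ ℤ_77


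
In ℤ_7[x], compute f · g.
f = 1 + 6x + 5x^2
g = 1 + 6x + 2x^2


Expand and collect like terms; reduce coefficients mod 7:
x^0: 1·1 = 1 ≡ 1 (mod 7)
x^1: 1·6 + 6·1 = 12 ≡ 5 (mod 7)
x^2: 1·2 + 6·6 + 5·1 = 43 ≡ 1 (mod 7)
x^3: 6·2 + 5·6 = 42 ≡ 0 (mod 7)
x^4: 5·2 = 10 ≡ 3 (mod 7)
Result: 1 + 5x + x^2 + 3x^4

f · g = 1 + 5x + x^2 + 3x^4


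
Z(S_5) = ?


Z(G) = {g ∈ G | gx = xg for all x ∈ G}
S_n is non-abelian for n ≥ 3; Z(S_5) is trivial

Z(S_5) = {e}


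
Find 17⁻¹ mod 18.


Use the extended Euclidean algorithm to write 1 = 17·s + 18·t; then s mod 18 is the inverse.
Euclidean algorithm:
  17 = 0·18 + 17
  18 = 1·17 + 1
  17 = 17·1 + 0
gcd(17,18) = 1
Back-substitution gives: 17·(-1) + 18·(1) = 1
So 17⁻¹ ≡ -1 ≡ 17 (mod 18)
Check: 17 × 17 = 289 ≡ 1 (mod 18) ✓

17⁻¹ ≡ 17 (mod 18)


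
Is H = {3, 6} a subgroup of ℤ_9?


Subgroup test for H = {3, 6} in (ℤ_9, +):
(1) 0 ∈ H? No
(2) Closure: for all a,b ∈ H, (a+b) mod 9 ∈ H? No  [counterexample: 3 + 6 = 0 ∉ H]
(3) Inverses: for all a ∈ H, -a mod 9 ∈ H? Yes

No, H is not a subgroup of ℤ_9


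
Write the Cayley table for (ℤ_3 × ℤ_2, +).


Elements: {(0,0), (0,1), (1,0), (1,1), (2,0), (2,1)}
Operation: componentwise addition mod (3, 2)
Entry (a, b) = ((a₁+b₁) mod 3, (a₂+b₂) mod 2)

Cayley table:
      | (0,0) | (0,1) | (1,0) | (1,1) | (2,0) | (2,1)
(0,0) | (0,0) | (0,1) | (1,0) | (1,1) | (2,0) | (2,1)
(0,1) | (0,1) | (0,0) | (1,1) | (1,0) | (2,1) | (2,0)
(1,0) | (1,0) | (1,1) | (2,0) | (2,1) | (0,0) | (0,1)
(1,1) | (1,1) | (1,0) | (2,1) | (2,0) | (0,1) | (0,0)
(2,0) | (2,0) | (2,1) | (0,0) | (0,1) | (1,0) | (1,1)
(2,1) | (2,1) | (2,0) | (0,1) | (0,0) | (1,1) | (1,0)


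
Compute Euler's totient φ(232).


Factor n: 232 = 2^3 × 29
φ(n) = n · ∏(1 - 1/p) over distinct primes p | n
φ(232) = 232 · (1 - 1/2) · (1 - 1/29) = 112

φ(232) = 112


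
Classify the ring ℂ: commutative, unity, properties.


ℂ is a field: commutative, has unity, every nonzero element is a unit (hence an integral domain)
Commutative: Yes
Integral domain: Yes
Has unity: Yes

ℂ: Commutative=Yes, Unity=Yes


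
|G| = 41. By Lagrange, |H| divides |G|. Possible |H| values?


Lagrange's theorem: |H| divides |G|
|G| = 41
Divisors of 41: 1, 41

Possible subgroup orders: {1, 41}


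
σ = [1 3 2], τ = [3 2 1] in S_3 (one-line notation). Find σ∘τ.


σ∘τ: apply τ first, then σ
1 →τ 3 →σ 2
2 →τ 2 →σ 3
3 →τ 1 →σ 1

σ∘τ = [2 3 1]


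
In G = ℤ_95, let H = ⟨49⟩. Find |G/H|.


|⟨49⟩| = n / gcd(49, 95) = 95 / 1 = 95
H is normal (ℤ_95 is abelian).
|G/H| = |G| / |H| = 95 / 95 = 1

|G/H| = 1


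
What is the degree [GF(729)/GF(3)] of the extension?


GF(729) = GF(3^6), so the extension degree is 6

[GF(729)/GF(3)] = 6


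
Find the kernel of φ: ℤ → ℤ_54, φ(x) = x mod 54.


Kernel = preimage of identity
ker(φ) = {x ∈ ℤ : x ≡ 0 (mod 54)} = 54ℤ = {0, ±54, ±108, ...}

ker(φ) = 54ℤ


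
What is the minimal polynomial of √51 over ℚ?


√51 satisfies x² - 51 = 0, irreducible over ℚ since 51 is squarefree

Minimal polynomial: x² - 51


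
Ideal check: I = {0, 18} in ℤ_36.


Check ideal conditions for I = {0, 18} in ℤ_36:
(1) I is an additive subgroup? Yes
(2) For r ∈ ℤ_36 and a ∈ I: r·a ∈ I? Yes

Yes, I is an ideal of ℤ_36


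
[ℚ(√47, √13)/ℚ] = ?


[ℚ(√47,√13):ℚ] = [ℚ(√47,√13):ℚ(√47)]·[ℚ(√47):ℚ] = 2·2 = 4

[ℚ(√47, √13)/ℚ] = 4


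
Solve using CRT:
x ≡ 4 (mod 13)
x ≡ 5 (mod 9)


m₁ = 13, m₂ = 9, gcd = 1, so CRT applies. M = m₁·m₂ = 117
Let M₁ = M/m₁ = 9, M₂ = M/m₂ = 13
Find y₁ ≡ M₁⁻¹ (mod m₁): 9⁻¹ ≡ 3 (mod 13)
Find y₂ ≡ M₂⁻¹ (mod m₂): 13⁻¹ ≡ 7 (mod 9)
x = a₁·M₁·y₁ + a₂·M₂·y₂ = 4·9·3 + 5·13·7 = 563
Reduce mod 117: x ≡ 95
Check: 95 mod 13 = 4 ✓, 95 mod 9 = 5 ✓

x ≡ 95 (mod 117)


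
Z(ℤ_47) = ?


Z(G) = {g ∈ G | gx = xg for all x ∈ G}
ℤ_47 is abelian, so Z(G) = G

Z(ℤ_47) = ℤ_47


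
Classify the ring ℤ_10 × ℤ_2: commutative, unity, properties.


Direct product ring; commutative with unity (1,1); but (1,0)·(0,1) = (0,0) gives zero divisors, so not an integral domain
Commutative: Yes
Integral domain: No
Has unity: Yes

ℤ_10 × ℤ_2: Commutative=Yes, Unity=Yes


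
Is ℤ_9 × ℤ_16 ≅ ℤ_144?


Comparing ℤ_9 × ℤ_16 and ℤ_144:
gcd(9,16) = 1, so ℤ_9 × ℤ_16 ≅ ℤ_144 (CRT)

Yes, ℤ_9 × ℤ_16 ≅ ℤ_144


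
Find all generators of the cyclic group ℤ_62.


g generates ℤ_n iff gcd(g,n) = 1
Prime factors of 62: 2, 31
Generators are g ∈ {1,...,61} not divisible by any of these primes.
Generators: {1, 3, 5, 7, 9, 11, 13, 15, 17, 19, 21, 23, 25, 27, 29, 33, 35, 37, 39, 41, 43, 45, 47, 49, 51, 53, 55, 57, 59, 61}
Number of generators = φ(62) = 30

Generators of ℤ_62 = {1, 3, 5, 7, 9, 11, 13, 15, 17, 19, 21, 23, 25, 27, 29, 33, 35, 37, 39, 41, 43, 45, 47, 49, 51, 53, 55, 57, 59, 61}


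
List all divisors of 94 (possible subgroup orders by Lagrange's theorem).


Lagrange's theorem: |H| divides |G|
|G| = 94
Divisors of 94: 1, 2, 47, 94

Possible subgroup orders: {1, 2, 47, 94}


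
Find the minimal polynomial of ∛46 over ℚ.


∛46 satisfies x³ - 46 = 0, irreducible over ℚ (no rational root; 46 is not a perfect cube)

Minimal polynomial: x³ - 46


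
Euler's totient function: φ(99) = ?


Factor n: 99 = 3^2 × 11
φ(n) = n · ∏(1 - 1/p) over distinct primes p | n
φ(99) = 99 · (1 - 1/3) · (1 - 1/11) = 60

φ(99) = 60


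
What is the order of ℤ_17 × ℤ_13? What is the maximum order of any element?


|ℤ_17 × ℤ_13| = 17 × 13 = 221
Max element order = lcm(17,13) = 221
Cyclic? Yes (gcd=1)

|ℤ_17×ℤ_13| = 221, max element order = 221


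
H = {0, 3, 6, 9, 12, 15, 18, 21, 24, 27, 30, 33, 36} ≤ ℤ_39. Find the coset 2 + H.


2 + H = {2 + h (mod 39) : h ∈ H}
2+0=2, 2+3=5, 2+6=8, 2+9=11, 2+12=14, 2+15=17, 2+18=20, 2+21=23, 2+24=26, 2+27=29, 2+30=32, 2+33=35, 2+36=38

2 + H = {2, 5, 8, 11, 14, 17, 20, 23, 26, 29, 32, 35, 38}
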